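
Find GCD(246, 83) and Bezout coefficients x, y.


Tabular extended Euclidean (each row: r = 246*s + 83*t):
r=246, s=1, t=0
r=83, s=0, t=1
q=2: r=80, s=1, t=-2   [246*(1) + 83*(-2) = 80]
q=1: r=3, s=-1, t=3   [246*(-1) + 83*(3) = 3]
q=26: r=2, s=27, t=-80   [246*(27) + 83*(-80) = 2]
q=1: r=1, s=-28, t=83   [246*(-28) + 83*(83) = 1]
q=2: r=0, s=83, t=-246   [246*(83) + 83*(-246) = 0]
GCD = 1; from the row with r=1: x=-28, y=83
Check: 246*(-28) + 83*(83) = -6888 + 6889 = 1

GCD = 1, x = -28, y = 83


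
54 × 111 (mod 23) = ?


54 × 111 = 5994
5994 mod 23 = 14


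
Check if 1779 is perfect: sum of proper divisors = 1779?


Proper divisors of 1779: 1, 3, 593
Sum = 1 + 3 + 593 = 597

No, 1779 is not perfect (597 ≠ 1779)


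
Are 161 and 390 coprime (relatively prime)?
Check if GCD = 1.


Euclidean algorithm:
390 = 2 * 161 + 68
161 = 2 * 68 + 25
68 = 2 * 25 + 18
25 = 1 * 18 + 7
18 = 2 * 7 + 4
7 = 1 * 4 + 3
4 = 1 * 3 + 1
3 = 3 * 1 + 0
GCD(161, 390) = 1

Yes, coprime (GCD = 1)


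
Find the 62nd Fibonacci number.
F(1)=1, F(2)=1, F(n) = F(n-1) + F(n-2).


Sequence: 1, 1, 2, 3, 5, 8, 13, 21, 34, 55, 89, 144, 233, 377, 610, 987, 1597, 2584, 4181, 6765, 10946, 17711, 28657, 46368, 75025, 121393, 196418, 317811, 514229, 832040, 1346269, 2178309, 3524578, 5702887, 9227465, 14930352, 24157817, 39088169, 63245986, 102334155, 165580141, 267914296, 433494437, 701408733, 1134903170, 1836311903, 2971215073, 4807526976, 7778742049, 12586269025, 20365011074, 32951280099, 53316291173, 86267571272, 139583862445, 225851433717, 365435296162, 591286729879, 956722026041, 1548008755920, 2504730781961, 4052739537881
F(62) = 4052739537881


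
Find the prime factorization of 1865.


1865 / 5 = 373
373 / 373 = 1
1865 = 5 × 373


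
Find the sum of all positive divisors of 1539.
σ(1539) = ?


Divisors of 1539: 1, 3, 9, 19, 27, 57, 81, 171, 513, 1539
Sum = 1 + 3 + 9 + 19 + 27 + 57 + 81 + 171 + 513 + 1539 = 2420

σ(1539) = 2420


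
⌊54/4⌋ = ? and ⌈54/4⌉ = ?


54/4 = 13.5000
floor = 13
ceil = 14

floor = 13, ceil = 14


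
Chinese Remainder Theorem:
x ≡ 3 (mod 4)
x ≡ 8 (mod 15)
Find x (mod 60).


M = 4*15 = 60
M1 = M/4 = 15, M2 = M/15 = 4
M1^(-1) mod 4 = 3, M2^(-1) mod 15 = 4
x = 3*15*3 + 8*4*4 = 263
263 mod 60 = 23
Check: 23 mod 4 = 3 ✓, 23 mod 15 = 8 ✓

x ≡ 23 (mod 60)


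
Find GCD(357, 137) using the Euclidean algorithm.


357 = 2 * 137 + 83
137 = 1 * 83 + 54
83 = 1 * 54 + 29
54 = 1 * 29 + 25
29 = 1 * 25 + 4
25 = 6 * 4 + 1
4 = 4 * 1 + 0
GCD = 1


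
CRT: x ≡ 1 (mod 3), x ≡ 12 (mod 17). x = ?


M = 3*17 = 51
M1 = M/3 = 17, M2 = M/17 = 3
M1^(-1) mod 3 = 2, M2^(-1) mod 17 = 6
x = 1*17*2 + 12*3*6 = 250
250 mod 51 = 46
Check: 46 mod 3 = 1 ✓, 46 mod 17 = 12 ✓

x ≡ 46 (mod 51)


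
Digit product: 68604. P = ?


6 × 8 × 6 × 0 × 4 = 0


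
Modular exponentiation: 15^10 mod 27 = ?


15^1 mod 27 = 15
15^2 mod 27 = 9
15^3 mod 27 = 0
15^4 mod 27 = 0
15^5 mod 27 = 0
15^6 mod 27 = 0
15^7 mod 27 = 0
15^8 mod 27 = 0
15^9 mod 27 = 0
15^10 mod 27 = 0


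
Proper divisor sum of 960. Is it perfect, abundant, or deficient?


Proper divisors: 1, 2, 3, 4, 5, 6, 8, 10, 12, 15, 16, 20, 24, 30, 32, 40, 48, 60, 64, 80, 96, 120, 160, 192, 240, 320, 480
Sum = 1 + 2 + 3 + 4 + 5 + 6 + 8 + 10 + 12 + 15 + 16 + 20 + 24 + 30 + 32 + 40 + 48 + 60 + 64 + 80 + 96 + 120 + 160 + 192 + 240 + 320 + 480 = 2088
2088 > 960 → abundant

s(960) = 2088 (abundant)


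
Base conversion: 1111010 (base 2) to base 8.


1111010 (base 2) = 122 (decimal)
122 (decimal) = 172 (base 8)


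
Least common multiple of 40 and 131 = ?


GCD(40, 131) = 1
LCM = 40*131/1 = 5240/1 = 5240

LCM = 5240


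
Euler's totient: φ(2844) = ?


2844 = 2^2 × 3^2 × 79
Prime factors: 2, 3, 79
φ(2844) = 2844 × (1-1/2) × (1-1/3) × (1-1/79)
= 2844 × 1/2 × 2/3 × 78/79 = 936

φ(2844) = 936


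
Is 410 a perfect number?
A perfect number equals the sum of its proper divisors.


Proper divisors of 410: 1, 2, 5, 10, 41, 82, 205
Sum = 1 + 2 + 5 + 10 + 41 + 82 + 205 = 346

No, 410 is not perfect (346 ≠ 410)


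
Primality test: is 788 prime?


788 / 2 = 394 (exact division)
788 is NOT prime.

No, 788 is not prime


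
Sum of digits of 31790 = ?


3 + 1 + 7 + 9 + 0 = 20


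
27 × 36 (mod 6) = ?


27 × 36 = 972
972 mod 6 = 0


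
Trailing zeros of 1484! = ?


floor(1484/5) = 296
floor(1484/25) = 59
floor(1484/125) = 11
floor(1484/625) = 2
Total = 368

368 trailing zeros


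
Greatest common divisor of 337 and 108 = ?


337 = 3 * 108 + 13
108 = 8 * 13 + 4
13 = 3 * 4 + 1
4 = 4 * 1 + 0
GCD = 1


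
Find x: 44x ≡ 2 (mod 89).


GCD(44, 89) = 1, unique solution
a^(-1) mod 89 = 87
x = 87 * 2 mod 89 = 85

x ≡ 85 (mod 89)


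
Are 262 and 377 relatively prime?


Euclidean algorithm:
377 = 1 * 262 + 115
262 = 2 * 115 + 32
115 = 3 * 32 + 19
32 = 1 * 19 + 13
19 = 1 * 13 + 6
13 = 2 * 6 + 1
6 = 6 * 1 + 0
GCD(262, 377) = 1

Yes, coprime (GCD = 1)


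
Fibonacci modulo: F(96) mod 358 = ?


F(k) mod 358 for k=1..96:
1, 1, 2, 3, 5, 8, 13, 21, 34, 55, 89, 144, 233, 19, 252, 271, 165, 78, 243, 321, 206, 169, 17, 186, 203, 31, 234, 265, 141, 48, 189, 237, 68, 305, 15, 320, 335, 297, 274, 213, 129, 342, 113, 97, 210, 307, 159, 108, 267, 17, 284, 301, 227, 170, 39, 209, 248, 99, 347, 88, 77, 165, 242, 49, 291, 340, 273, 255, 170, 67, 237, 304, 183, 129, 312, 83, 37, 120, 157, 277, 76, 353, 71, 66, 137, 203, 340, 185, 167, 352, 161, 155, 316, 113, 71, 184
F(96) mod 358 = 184


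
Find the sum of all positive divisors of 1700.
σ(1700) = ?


Divisors of 1700: 1, 2, 4, 5, 10, 17, 20, 25, 34, 50, 68, 85, 100, 170, 340, 425, 850, 1700
Sum = 1 + 2 + 4 + 5 + 10 + 17 + 20 + 25 + 34 + 50 + 68 + 85 + 100 + 170 + 340 + 425 + 850 + 1700 = 3906

σ(1700) = 3906


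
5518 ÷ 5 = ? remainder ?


5518 = 5 * 1103 + 3
Check: 5515 + 3 = 5518

q = 1103, r = 3


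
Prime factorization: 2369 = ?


2369 / 23 = 103
103 / 103 = 1
2369 = 23 × 103


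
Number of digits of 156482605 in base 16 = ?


156482605 in base 16 = 953BC2D
Number of digits = 7

7 digits (base 16)


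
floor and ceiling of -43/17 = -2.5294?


-43/17 = -2.5294
floor = -3
ceil = -2

floor = -3, ceil = -2


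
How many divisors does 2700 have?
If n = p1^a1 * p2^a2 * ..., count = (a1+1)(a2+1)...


2700 = 2^2 × 3^3 × 5^2
d(2700) = (2+1) × (3+1) × (2+1) = 36

36 divisors


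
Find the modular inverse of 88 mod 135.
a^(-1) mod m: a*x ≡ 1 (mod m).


Use the extended Euclidean algorithm on (135, 88); each row r = 135*s + 88*t:
r=135, s=1, t=0
r=88, s=0, t=1
q=1: r=47, s=1, t=-1   [135*(1) + 88*(-1) = 47]
q=1: r=41, s=-1, t=2   [135*(-1) + 88*(2) = 41]
q=1: r=6, s=2, t=-3   [135*(2) + 88*(-3) = 6]
q=6: r=5, s=-13, t=20   [135*(-13) + 88*(20) = 5]
q=1: r=1, s=15, t=-23   [135*(15) + 88*(-23) = 1]
q=5: r=0, s=-88, t=135   [135*(-88) + 88*(135) = 0]
GCD = 1 with t = -23, so 88*(-23) ≡ 1 (mod 135)
Inverse = -23 mod 135 = 112
Check: 88 * 112 = 9856 ≡ 1 (mod 135)

88^(-1) ≡ 112 (mod 135)


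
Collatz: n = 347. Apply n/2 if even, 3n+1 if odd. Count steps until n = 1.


347 → 1042 → 521 → 1564 → 782 → 391 → 1174 → 587 → 1762 → 881 → 2644 → 1322 → 661 → 1984 → 992 → 496 → 248 → 124 → 62 → 31 → 94 → 47 → 142 → 71 → 214 → 107 → 322 → 161 → 484 → 242 → 121 → 364 → 182 → 91 → 274 → 137 → 412 → 206 → 103 → 310 → 155 → 466 → 233 → 700 → 350 → 175 → 526 → 263 → 790 → 395 → 1186 → 593 → 1780 → 890 → 445 → 1336 → 668 → 334 → 167 → 502 → 251 → 754 → 377 → 1132 → 566 → 283 → 850 → 425 → 1276 → 638 → 319 → 958 → 479 → 1438 → 719 → 2158 → 1079 → 3238 → 1619 → 4858 → 2429 → 7288 → 3644 → 1822 → 911 → 2734 → 1367 → 4102 → 2051 → 6154 → 3077 → 9232 → 4616 → 2308 → 1154 → 577 → 1732 → 866 → 433 → 1300 → 650 → 325 → 976 → 488 → 244 → 122 → 61 → 184 → 92 → 46 → 23 → 70 → 35 → 106 → 53 → 160 → 80 → 40 → 20 → 10 → 5 → 16 → 8 → 4 → 2 → 1
Total steps = 125

125 steps


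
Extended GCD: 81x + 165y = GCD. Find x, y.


Tabular extended Euclidean (each row: r = 81*s + 165*t):
r=81, s=1, t=0
r=165, s=0, t=1
q=0: r=81, s=1, t=0   [81*(1) + 165*(0) = 81]
q=2: r=3, s=-2, t=1   [81*(-2) + 165*(1) = 3]
q=27: r=0, s=55, t=-27   [81*(55) + 165*(-27) = 0]
GCD = 3; from the row with r=3: x=-2, y=1
Check: 81*(-2) + 165*(1) = -162 + 165 = 3

GCD = 3, x = -2, y = 1


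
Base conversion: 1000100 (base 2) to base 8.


1000100 (base 2) = 68 (decimal)
68 (decimal) = 104 (base 8)


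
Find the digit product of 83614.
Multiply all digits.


8 × 3 × 6 × 1 × 4 = 576


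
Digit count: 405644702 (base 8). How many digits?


405644702 in base 8 = 3013322636
Number of digits = 10

10 digits (base 8)


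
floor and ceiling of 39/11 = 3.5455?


39/11 = 3.5455
floor = 3
ceil = 4

floor = 3, ceil = 4


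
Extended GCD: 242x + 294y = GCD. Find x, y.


Tabular extended Euclidean (each row: r = 242*s + 294*t):
r=242, s=1, t=0
r=294, s=0, t=1
q=0: r=242, s=1, t=0   [242*(1) + 294*(0) = 242]
q=1: r=52, s=-1, t=1   [242*(-1) + 294*(1) = 52]
q=4: r=34, s=5, t=-4   [242*(5) + 294*(-4) = 34]
q=1: r=18, s=-6, t=5   [242*(-6) + 294*(5) = 18]
q=1: r=16, s=11, t=-9   [242*(11) + 294*(-9) = 16]
q=1: r=2, s=-17, t=14   [242*(-17) + 294*(14) = 2]
q=8: r=0, s=147, t=-121   [242*(147) + 294*(-121) = 0]
GCD = 2; from the row with r=2: x=-17, y=14
Check: 242*(-17) + 294*(14) = -4114 + 4116 = 2

GCD = 2, x = -17, y = 14


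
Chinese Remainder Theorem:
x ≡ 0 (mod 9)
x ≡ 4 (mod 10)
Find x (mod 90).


M = 9*10 = 90
M1 = M/9 = 10, M2 = M/10 = 9
M1^(-1) mod 9 = 1, M2^(-1) mod 10 = 9
x = 0*10*1 + 4*9*9 = 324
324 mod 90 = 54
Check: 54 mod 9 = 0 ✓, 54 mod 10 = 4 ✓

x ≡ 54 (mod 90)


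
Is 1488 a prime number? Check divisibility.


1488 / 2 = 744 (exact division)
1488 is NOT prime.

No, 1488 is not prime


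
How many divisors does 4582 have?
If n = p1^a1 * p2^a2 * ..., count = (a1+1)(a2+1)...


4582 = 2^1 × 29^1 × 79^1
d(4582) = (1+1) × (1+1) × (1+1) = 8

8 divisors


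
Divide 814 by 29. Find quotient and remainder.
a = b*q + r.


814 = 29 * 28 + 2
Check: 812 + 2 = 814

q = 28, r = 2


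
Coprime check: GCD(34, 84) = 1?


Euclidean algorithm:
84 = 2 * 34 + 16
34 = 2 * 16 + 2
16 = 8 * 2 + 0
GCD(34, 84) = 2

No, not coprime (GCD = 2)


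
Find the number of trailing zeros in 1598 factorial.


floor(1598/5) = 319
floor(1598/25) = 63
floor(1598/125) = 12
floor(1598/625) = 2
Total = 396

396 trailing zeros


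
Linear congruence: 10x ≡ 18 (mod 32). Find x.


GCD(10, 32) = 2 divides 18
Divide: 5x ≡ 9 (mod 16)
x ≡ 5 (mod 16)


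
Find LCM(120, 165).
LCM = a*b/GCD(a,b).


GCD(120, 165) = 15
LCM = 120*165/15 = 19800/15 = 1320

LCM = 1320


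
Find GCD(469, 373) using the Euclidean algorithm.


469 = 1 * 373 + 96
373 = 3 * 96 + 85
96 = 1 * 85 + 11
85 = 7 * 11 + 8
11 = 1 * 8 + 3
8 = 2 * 3 + 2
3 = 1 * 2 + 1
2 = 2 * 1 + 0
GCD = 1


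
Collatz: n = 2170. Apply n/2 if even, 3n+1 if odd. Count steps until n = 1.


2170 → 1085 → 3256 → 1628 → 814 → 407 → 1222 → 611 → 1834 → 917 → 2752 → 1376 → 688 → 344 → 172 → 86 → 43 → 130 → 65 → 196 → 98 → 49 → 148 → 74 → 37 → 112 → 56 → 28 → 14 → 7 → 22 → 11 → 34 → 17 → 52 → 26 → 13 → 40 → 20 → 10 → 5 → 16 → 8 → 4 → 2 → 1
Total steps = 45

45 steps


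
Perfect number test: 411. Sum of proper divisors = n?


Proper divisors of 411: 1, 3, 137
Sum = 1 + 3 + 137 = 141

No, 411 is not perfect (141 ≠ 411)


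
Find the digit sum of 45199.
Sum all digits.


4 + 5 + 1 + 9 + 9 = 28


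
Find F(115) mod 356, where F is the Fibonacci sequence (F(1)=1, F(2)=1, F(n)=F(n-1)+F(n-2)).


F(k) mod 356 for k=1..115:
1, 1, 2, 3, 5, 8, 13, 21, 34, 55, 89, 144, 233, 21, 254, 275, 173, 92, 265, 1, 266, 267, 177, 88, 265, 353, 262, 259, 165, 68, 233, 301, 178, 123, 301, 68, 13, 81, 94, 175, 269, 88, 1, 89, 90, 179, 269, 92, 5, 97, 102, 199, 301, 144, 89, 233, 322, 199, 165, 8, 173, 181, 354, 179, 177, 0, 177, 177, 354, 175, 173, 348, 165, 157, 322, 123, 89, 212, 301, 157, 102, 259, 5, 264, 269, 177, 90, 267, 1, 268, 269, 181, 94, 275, 13, 288, 301, 233, 178, 55, 233, 288, 165, 97, 262, 3, 265, 268, 177, 89, 266, 355, 265, 264, 173
F(115) mod 356 = 173


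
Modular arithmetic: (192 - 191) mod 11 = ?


192 - 191 = 1
1 mod 11 = 1


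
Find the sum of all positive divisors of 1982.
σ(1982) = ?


Divisors of 1982: 1, 2, 991, 1982
Sum = 1 + 2 + 991 + 1982 = 2976

σ(1982) = 2976


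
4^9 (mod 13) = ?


4^1 mod 13 = 4
4^2 mod 13 = 3
4^3 mod 13 = 12
4^4 mod 13 = 9
4^5 mod 13 = 10
4^6 mod 13 = 1
4^7 mod 13 = 4
4^8 mod 13 = 3
4^9 mod 13 = 12


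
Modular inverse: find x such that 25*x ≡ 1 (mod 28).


Use the extended Euclidean algorithm on (28, 25); each row r = 28*s + 25*t:
r=28, s=1, t=0
r=25, s=0, t=1
q=1: r=3, s=1, t=-1   [28*(1) + 25*(-1) = 3]
q=8: r=1, s=-8, t=9   [28*(-8) + 25*(9) = 1]
q=3: r=0, s=25, t=-28   [28*(25) + 25*(-28) = 0]
GCD = 1 with t = 9, so 25*(9) ≡ 1 (mod 28)
Inverse = 9 mod 28 = 9
Check: 25 * 9 = 225 ≡ 1 (mod 28)

25^(-1) ≡ 9 (mod 28)


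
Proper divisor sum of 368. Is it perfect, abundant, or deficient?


Proper divisors: 1, 2, 4, 8, 16, 23, 46, 92, 184
Sum = 1 + 2 + 4 + 8 + 16 + 23 + 46 + 92 + 184 = 376
376 > 368 → abundant

s(368) = 376 (abundant)


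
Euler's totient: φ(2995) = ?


2995 = 5 × 599
Prime factors: 5, 599
φ(2995) = 2995 × (1-1/5) × (1-1/599)
= 2995 × 4/5 × 598/599 = 2392

φ(2995) = 2392


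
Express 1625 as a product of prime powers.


1625 / 5 = 325
325 / 5 = 65
65 / 5 = 13
13 / 13 = 1
1625 = 5^3 × 13


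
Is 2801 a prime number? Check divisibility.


Check divisors up to sqrt(2801) = 52.9245
No divisors found.
2801 is prime.

Yes, 2801 is prime


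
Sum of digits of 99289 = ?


9 + 9 + 2 + 8 + 9 = 37


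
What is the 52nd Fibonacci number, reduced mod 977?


F(k) mod 977 for k=1..52:
1, 1, 2, 3, 5, 8, 13, 21, 34, 55, 89, 144, 233, 377, 610, 10, 620, 630, 273, 903, 199, 125, 324, 449, 773, 245, 41, 286, 327, 613, 940, 576, 539, 138, 677, 815, 515, 353, 868, 244, 135, 379, 514, 893, 430, 346, 776, 145, 921, 89, 33, 122
F(52) mod 977 = 122


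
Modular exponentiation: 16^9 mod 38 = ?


16^1 mod 38 = 16
16^2 mod 38 = 28
16^3 mod 38 = 30
16^4 mod 38 = 24
16^5 mod 38 = 4
16^6 mod 38 = 26
16^7 mod 38 = 36
16^8 mod 38 = 6
16^9 mod 38 = 20


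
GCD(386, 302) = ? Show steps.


386 = 1 * 302 + 84
302 = 3 * 84 + 50
84 = 1 * 50 + 34
50 = 1 * 34 + 16
34 = 2 * 16 + 2
16 = 8 * 2 + 0
GCD = 2


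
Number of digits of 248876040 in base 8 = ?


248876040 in base 8 = 1665306010
Number of digits = 10

10 digits (base 8)


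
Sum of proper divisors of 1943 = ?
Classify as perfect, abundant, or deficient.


Proper divisors: 1, 29, 67
Sum = 1 + 29 + 67 = 97
97 < 1943 → deficient

s(1943) = 97 (deficient)


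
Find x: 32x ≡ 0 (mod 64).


GCD(32, 64) = 32 divides 0
Divide: 1x ≡ 0 (mod 2)
x ≡ 0 (mod 2)


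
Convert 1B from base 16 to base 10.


1B (base 16) = 27 (decimal)
27 (decimal) = 27 (base 10)


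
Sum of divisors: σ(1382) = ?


Divisors of 1382: 1, 2, 691, 1382
Sum = 1 + 2 + 691 + 1382 = 2076

σ(1382) = 2076


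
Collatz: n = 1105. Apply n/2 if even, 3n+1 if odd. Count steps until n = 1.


1105 → 3316 → 1658 → 829 → 2488 → 1244 → 622 → 311 → 934 → 467 → 1402 → 701 → 2104 → 1052 → 526 → 263 → 790 → 395 → 1186 → 593 → 1780 → 890 → 445 → 1336 → 668 → 334 → 167 → 502 → 251 → 754 → 377 → 1132 → 566 → 283 → 850 → 425 → 1276 → 638 → 319 → 958 → 479 → 1438 → 719 → 2158 → 1079 → 3238 → 1619 → 4858 → 2429 → 7288 → 3644 → 1822 → 911 → 2734 → 1367 → 4102 → 2051 → 6154 → 3077 → 9232 → 4616 → 2308 → 1154 → 577 → 1732 → 866 → 433 → 1300 → 650 → 325 → 976 → 488 → 244 → 122 → 61 → 184 → 92 → 46 → 23 → 70 → 35 → 106 → 53 → 160 → 80 → 40 → 20 → 10 → 5 → 16 → 8 → 4 → 2 → 1
Total steps = 93

93 steps


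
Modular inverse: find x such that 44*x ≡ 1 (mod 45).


Use the extended Euclidean algorithm on (45, 44); each row r = 45*s + 44*t:
r=45, s=1, t=0
r=44, s=0, t=1
q=1: r=1, s=1, t=-1   [45*(1) + 44*(-1) = 1]
q=44: r=0, s=-44, t=45   [45*(-44) + 44*(45) = 0]
GCD = 1 with t = -1, so 44*(-1) ≡ 1 (mod 45)
Inverse = -1 mod 45 = 44
Check: 44 * 44 = 1936 ≡ 1 (mod 45)

44^(-1) ≡ 44 (mod 45)


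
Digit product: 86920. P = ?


8 × 6 × 9 × 2 × 0 = 0


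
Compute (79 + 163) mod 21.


79 + 163 = 242
242 mod 21 = 11


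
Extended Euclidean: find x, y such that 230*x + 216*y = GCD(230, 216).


Tabular extended Euclidean (each row: r = 230*s + 216*t):
r=230, s=1, t=0
r=216, s=0, t=1
q=1: r=14, s=1, t=-1   [230*(1) + 216*(-1) = 14]
q=15: r=6, s=-15, t=16   [230*(-15) + 216*(16) = 6]
q=2: r=2, s=31, t=-33   [230*(31) + 216*(-33) = 2]
q=3: r=0, s=-108, t=115   [230*(-108) + 216*(115) = 0]
GCD = 2; from the row with r=2: x=31, y=-33
Check: 230*(31) + 216*(-33) = 7130 - 7128 = 2

GCD = 2, x = 31, y = -33


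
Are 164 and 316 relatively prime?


Euclidean algorithm:
316 = 1 * 164 + 152
164 = 1 * 152 + 12
152 = 12 * 12 + 8
12 = 1 * 8 + 4
8 = 2 * 4 + 0
GCD(164, 316) = 4

No, not coprime (GCD = 4)


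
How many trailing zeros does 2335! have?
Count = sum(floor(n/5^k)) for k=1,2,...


floor(2335/5) = 467
floor(2335/25) = 93
floor(2335/125) = 18
floor(2335/625) = 3
Total = 581

581 trailing zeros


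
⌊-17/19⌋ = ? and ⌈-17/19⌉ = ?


-17/19 = -0.8947
floor = -1
ceil = 0

floor = -1, ceil = 0


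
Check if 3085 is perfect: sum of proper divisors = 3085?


Proper divisors of 3085: 1, 5, 617
Sum = 1 + 5 + 617 = 623

No, 3085 is not perfect (623 ≠ 3085)


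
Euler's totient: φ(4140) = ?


4140 = 2^2 × 3^2 × 5 × 23
Prime factors: 2, 3, 5, 23
φ(4140) = 4140 × (1-1/2) × (1-1/3) × (1-1/5) × (1-1/23)
= 4140 × 1/2 × 2/3 × 4/5 × 22/23 = 1056

φ(4140) = 1056


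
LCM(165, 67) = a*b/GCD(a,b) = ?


GCD(165, 67) = 1
LCM = 165*67/1 = 11055/1 = 11055

LCM = 11055


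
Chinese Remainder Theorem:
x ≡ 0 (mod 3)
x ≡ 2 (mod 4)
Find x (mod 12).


M = 3*4 = 12
M1 = M/3 = 4, M2 = M/4 = 3
M1^(-1) mod 3 = 1, M2^(-1) mod 4 = 3
x = 0*4*1 + 2*3*3 = 18
18 mod 12 = 6
Check: 6 mod 3 = 0 ✓, 6 mod 4 = 2 ✓

x ≡ 6 (mod 12)


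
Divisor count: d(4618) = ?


4618 = 2^1 × 2309^1
d(4618) = (1+1) × (1+1) = 4

4 divisors


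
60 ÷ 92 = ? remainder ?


60 = 92 * 0 + 60
Check: 0 + 60 = 60

q = 0, r = 60


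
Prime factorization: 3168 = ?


3168 / 2 = 1584
1584 / 2 = 792
792 / 2 = 396
396 / 2 = 198
198 / 2 = 99
99 / 3 = 33
33 / 3 = 11
11 / 11 = 1
3168 = 2^5 × 3^2 × 11


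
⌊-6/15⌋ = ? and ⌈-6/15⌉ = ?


-6/15 = -0.4000
floor = -1
ceil = 0

floor = -1, ceil = 0


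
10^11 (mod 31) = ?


10^1 mod 31 = 10
10^2 mod 31 = 7
10^3 mod 31 = 8
10^4 mod 31 = 18
10^5 mod 31 = 25
10^6 mod 31 = 2
10^7 mod 31 = 20
10^8 mod 31 = 14
10^9 mod 31 = 16
10^10 mod 31 = 5
10^11 mod 31 = 19


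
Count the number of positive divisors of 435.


435 = 3^1 × 5^1 × 29^1
d(435) = (1+1) × (1+1) × (1+1) = 8

8 divisors


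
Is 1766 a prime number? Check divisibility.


1766 / 2 = 883 (exact division)
1766 is NOT prime.

No, 1766 is not prime


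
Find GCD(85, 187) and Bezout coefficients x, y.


Tabular extended Euclidean (each row: r = 85*s + 187*t):
r=85, s=1, t=0
r=187, s=0, t=1
q=0: r=85, s=1, t=0   [85*(1) + 187*(0) = 85]
q=2: r=17, s=-2, t=1   [85*(-2) + 187*(1) = 17]
q=5: r=0, s=11, t=-5   [85*(11) + 187*(-5) = 0]
GCD = 17; from the row with r=17: x=-2, y=1
Check: 85*(-2) + 187*(1) = -170 + 187 = 17

GCD = 17, x = -2, y = 1


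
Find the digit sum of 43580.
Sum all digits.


4 + 3 + 5 + 8 + 0 = 20


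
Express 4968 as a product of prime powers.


4968 / 2 = 2484
2484 / 2 = 1242
1242 / 2 = 621
621 / 3 = 207
207 / 3 = 69
69 / 3 = 23
23 / 23 = 1
4968 = 2^3 × 3^3 × 23


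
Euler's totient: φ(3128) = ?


3128 = 2^3 × 17 × 23
Prime factors: 2, 17, 23
φ(3128) = 3128 × (1-1/2) × (1-1/17) × (1-1/23)
= 3128 × 1/2 × 16/17 × 22/23 = 1408

φ(3128) = 1408


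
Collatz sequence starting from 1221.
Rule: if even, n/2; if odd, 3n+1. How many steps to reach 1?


1221 → 3664 → 1832 → 916 → 458 → 229 → 688 → 344 → 172 → 86 → 43 → 130 → 65 → 196 → 98 → 49 → 148 → 74 → 37 → 112 → 56 → 28 → 14 → 7 → 22 → 11 → 34 → 17 → 52 → 26 → 13 → 40 → 20 → 10 → 5 → 16 → 8 → 4 → 2 → 1
Total steps = 39

39 steps


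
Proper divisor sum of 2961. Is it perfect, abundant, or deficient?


Proper divisors: 1, 3, 7, 9, 21, 47, 63, 141, 329, 423, 987
Sum = 1 + 3 + 7 + 9 + 21 + 47 + 63 + 141 + 329 + 423 + 987 = 2031
2031 < 2961 → deficient

s(2961) = 2031 (deficient)


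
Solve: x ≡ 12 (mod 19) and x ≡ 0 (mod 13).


M = 19*13 = 247
M1 = M/19 = 13, M2 = M/13 = 19
M1^(-1) mod 19 = 3, M2^(-1) mod 13 = 11
x = 12*13*3 + 0*19*11 = 468
468 mod 247 = 221
Check: 221 mod 19 = 12 ✓, 221 mod 13 = 0 ✓

x ≡ 221 (mod 247)


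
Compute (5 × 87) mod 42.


5 × 87 = 435
435 mod 42 = 15


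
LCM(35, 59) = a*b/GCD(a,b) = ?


GCD(35, 59) = 1
LCM = 35*59/1 = 2065/1 = 2065

LCM = 2065


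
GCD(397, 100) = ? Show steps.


397 = 3 * 100 + 97
100 = 1 * 97 + 3
97 = 32 * 3 + 1
3 = 3 * 1 + 0
GCD = 1


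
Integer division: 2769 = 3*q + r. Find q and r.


2769 = 3 * 923 + 0
Check: 2769 + 0 = 2769

q = 923, r = 0


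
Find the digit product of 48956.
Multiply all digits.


4 × 8 × 9 × 5 × 6 = 8640


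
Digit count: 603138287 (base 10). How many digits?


603138287 has 9 digits in base 10
floor(log10(603138287)) + 1 = floor(8.7804) + 1 = 9

9 digits (base 10)


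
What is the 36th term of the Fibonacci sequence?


Sequence: 1, 1, 2, 3, 5, 8, 13, 21, 34, 55, 89, 144, 233, 377, 610, 987, 1597, 2584, 4181, 6765, 10946, 17711, 28657, 46368, 75025, 121393, 196418, 317811, 514229, 832040, 1346269, 2178309, 3524578, 5702887, 9227465, 14930352
F(36) = 14930352


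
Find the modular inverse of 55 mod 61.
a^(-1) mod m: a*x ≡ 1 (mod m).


Use the extended Euclidean algorithm on (61, 55); each row r = 61*s + 55*t:
r=61, s=1, t=0
r=55, s=0, t=1
q=1: r=6, s=1, t=-1   [61*(1) + 55*(-1) = 6]
q=9: r=1, s=-9, t=10   [61*(-9) + 55*(10) = 1]
q=6: r=0, s=55, t=-61   [61*(55) + 55*(-61) = 0]
GCD = 1 with t = 10, so 55*(10) ≡ 1 (mod 61)
Inverse = 10 mod 61 = 10
Check: 55 * 10 = 550 ≡ 1 (mod 61)

55^(-1) ≡ 10 (mod 61)


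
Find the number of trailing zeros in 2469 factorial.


floor(2469/5) = 493
floor(2469/25) = 98
floor(2469/125) = 19
floor(2469/625) = 3
Total = 613

613 trailing zeros


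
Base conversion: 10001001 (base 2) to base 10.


10001001 (base 2) = 137 (decimal)
137 (decimal) = 137 (base 10)


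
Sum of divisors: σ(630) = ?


Divisors of 630: 1, 2, 3, 5, 6, 7, 9, 10, 14, 15, 18, 21, 30, 35, 42, 45, 63, 70, 90, 105, 126, 210, 315, 630
Sum = 1 + 2 + 3 + 5 + 6 + 7 + 9 + 10 + 14 + 15 + 18 + 21 + 30 + 35 + 42 + 45 + 63 + 70 + 90 + 105 + 126 + 210 + 315 + 630 = 1872

σ(630) = 1872


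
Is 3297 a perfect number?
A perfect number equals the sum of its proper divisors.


Proper divisors of 3297: 1, 3, 7, 21, 157, 471, 1099
Sum = 1 + 3 + 7 + 21 + 157 + 471 + 1099 = 1759

No, 3297 is not perfect (1759 ≠ 3297)


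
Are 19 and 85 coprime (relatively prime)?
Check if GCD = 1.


Euclidean algorithm:
85 = 4 * 19 + 9
19 = 2 * 9 + 1
9 = 9 * 1 + 0
GCD(19, 85) = 1

Yes, coprime (GCD = 1)


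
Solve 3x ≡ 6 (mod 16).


GCD(3, 16) = 1, unique solution
a^(-1) mod 16 = 11
x = 11 * 6 mod 16 = 2

x ≡ 2 (mod 16)


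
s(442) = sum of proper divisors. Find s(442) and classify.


Proper divisors: 1, 2, 13, 17, 26, 34, 221
Sum = 1 + 2 + 13 + 17 + 26 + 34 + 221 = 314
314 < 442 → deficient

s(442) = 314 (deficient)


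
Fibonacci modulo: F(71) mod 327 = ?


F(k) mod 327 for k=1..71:
1, 1, 2, 3, 5, 8, 13, 21, 34, 55, 89, 144, 233, 50, 283, 6, 289, 295, 257, 225, 155, 53, 208, 261, 142, 76, 218, 294, 185, 152, 10, 162, 172, 7, 179, 186, 38, 224, 262, 159, 94, 253, 20, 273, 293, 239, 205, 117, 322, 112, 107, 219, 326, 218, 217, 108, 325, 106, 104, 210, 314, 197, 184, 54, 238, 292, 203, 168, 44, 212, 256
F(71) mod 327 = 256


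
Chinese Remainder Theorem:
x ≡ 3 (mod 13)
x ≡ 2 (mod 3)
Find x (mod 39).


M = 13*3 = 39
M1 = M/13 = 3, M2 = M/3 = 13
M1^(-1) mod 13 = 9, M2^(-1) mod 3 = 1
x = 3*3*9 + 2*13*1 = 107
107 mod 39 = 29
Check: 29 mod 13 = 3 ✓, 29 mod 3 = 2 ✓

x ≡ 29 (mod 39)


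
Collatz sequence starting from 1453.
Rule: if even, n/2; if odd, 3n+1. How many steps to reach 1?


1453 → 4360 → 2180 → 1090 → 545 → 1636 → 818 → 409 → 1228 → 614 → 307 → 922 → 461 → 1384 → 692 → 346 → 173 → 520 → 260 → 130 → 65 → 196 → 98 → 49 → 148 → 74 → 37 → 112 → 56 → 28 → 14 → 7 → 22 → 11 → 34 → 17 → 52 → 26 → 13 → 40 → 20 → 10 → 5 → 16 → 8 → 4 → 2 → 1
Total steps = 47

47 steps


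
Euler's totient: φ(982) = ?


982 = 2 × 491
Prime factors: 2, 491
φ(982) = 982 × (1-1/2) × (1-1/491)
= 982 × 1/2 × 490/491 = 490

φ(982) = 490


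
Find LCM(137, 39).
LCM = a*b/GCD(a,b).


GCD(137, 39) = 1
LCM = 137*39/1 = 5343/1 = 5343

LCM = 5343


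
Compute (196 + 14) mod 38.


196 + 14 = 210
210 mod 38 = 20


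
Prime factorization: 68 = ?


68 / 2 = 34
34 / 2 = 17
17 / 17 = 1
68 = 2^2 × 17


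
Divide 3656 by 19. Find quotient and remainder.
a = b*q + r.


3656 = 19 * 192 + 8
Check: 3648 + 8 = 3656

q = 192, r = 8


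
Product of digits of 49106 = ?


4 × 9 × 1 × 0 × 6 = 0


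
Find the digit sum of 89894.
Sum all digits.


8 + 9 + 8 + 9 + 4 = 38


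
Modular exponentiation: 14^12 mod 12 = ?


14^1 mod 12 = 2
14^2 mod 12 = 4
14^3 mod 12 = 8
14^4 mod 12 = 4
14^5 mod 12 = 8
14^6 mod 12 = 4
14^7 mod 12 = 8
14^8 mod 12 = 4
14^9 mod 12 = 8
14^10 mod 12 = 4
14^11 mod 12 = 8
14^12 mod 12 = 4


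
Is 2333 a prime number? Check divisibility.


Check divisors up to sqrt(2333) = 48.3011
No divisors found.
2333 is prime.

Yes, 2333 is prime


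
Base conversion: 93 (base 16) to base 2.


93 (base 16) = 147 (decimal)
147 (decimal) = 10010011 (base 2)


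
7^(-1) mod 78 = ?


Use the extended Euclidean algorithm on (78, 7); each row r = 78*s + 7*t:
r=78, s=1, t=0
r=7, s=0, t=1
q=11: r=1, s=1, t=-11   [78*(1) + 7*(-11) = 1]
q=7: r=0, s=-7, t=78   [78*(-7) + 7*(78) = 0]
GCD = 1 with t = -11, so 7*(-11) ≡ 1 (mod 78)
Inverse = -11 mod 78 = 67
Check: 7 * 67 = 469 ≡ 1 (mod 78)

7^(-1) ≡ 67 (mod 78)


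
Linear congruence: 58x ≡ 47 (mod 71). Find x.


GCD(58, 71) = 1, unique solution
a^(-1) mod 71 = 60
x = 60 * 47 mod 71 = 51

x ≡ 51 (mod 71)


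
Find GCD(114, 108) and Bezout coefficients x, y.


Tabular extended Euclidean (each row: r = 114*s + 108*t):
r=114, s=1, t=0
r=108, s=0, t=1
q=1: r=6, s=1, t=-1   [114*(1) + 108*(-1) = 6]
q=18: r=0, s=-18, t=19   [114*(-18) + 108*(19) = 0]
GCD = 6; from the row with r=6: x=1, y=-1
Check: 114*(1) + 108*(-1) = 114 - 108 = 6

GCD = 6, x = 1, y = -1


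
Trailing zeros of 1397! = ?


floor(1397/5) = 279
floor(1397/25) = 55
floor(1397/125) = 11
floor(1397/625) = 2
Total = 347

347 trailing zeros


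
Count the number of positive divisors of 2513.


2513 = 7^1 × 359^1
d(2513) = (1+1) × (1+1) = 4

4 divisors


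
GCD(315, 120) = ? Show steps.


315 = 2 * 120 + 75
120 = 1 * 75 + 45
75 = 1 * 45 + 30
45 = 1 * 30 + 15
30 = 2 * 15 + 0
GCD = 15


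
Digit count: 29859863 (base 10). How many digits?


29859863 has 8 digits in base 10
floor(log10(29859863)) + 1 = floor(7.4751) + 1 = 8

8 digits (base 10)


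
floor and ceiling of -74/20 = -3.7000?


-74/20 = -3.7000
floor = -4
ceil = -3

floor = -4, ceil = -3


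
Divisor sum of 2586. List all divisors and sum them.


Divisors of 2586: 1, 2, 3, 6, 431, 862, 1293, 2586
Sum = 1 + 2 + 3 + 6 + 431 + 862 + 1293 + 2586 = 5184

σ(2586) = 5184


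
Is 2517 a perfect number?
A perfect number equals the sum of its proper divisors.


Proper divisors of 2517: 1, 3, 839
Sum = 1 + 3 + 839 = 843

No, 2517 is not perfect (843 ≠ 2517)


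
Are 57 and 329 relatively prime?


Euclidean algorithm:
329 = 5 * 57 + 44
57 = 1 * 44 + 13
44 = 3 * 13 + 5
13 = 2 * 5 + 3
5 = 1 * 3 + 2
3 = 1 * 2 + 1
2 = 2 * 1 + 0
GCD(57, 329) = 1

Yes, coprime (GCD = 1)


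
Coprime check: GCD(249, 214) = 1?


Euclidean algorithm:
249 = 1 * 214 + 35
214 = 6 * 35 + 4
35 = 8 * 4 + 3
4 = 1 * 3 + 1
3 = 3 * 1 + 0
GCD(249, 214) = 1

Yes, coprime (GCD = 1)


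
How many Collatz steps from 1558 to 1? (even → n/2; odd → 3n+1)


1558 → 779 → 2338 → 1169 → 3508 → 1754 → 877 → 2632 → 1316 → 658 → 329 → 988 → 494 → 247 → 742 → 371 → 1114 → 557 → 1672 → 836 → 418 → 209 → 628 → 314 → 157 → 472 → 236 → 118 → 59 → 178 → 89 → 268 → 134 → 67 → 202 → 101 → 304 → 152 → 76 → 38 → 19 → 58 → 29 → 88 → 44 → 22 → 11 → 34 → 17 → 52 → 26 → 13 → 40 → 20 → 10 → 5 → 16 → 8 → 4 → 2 → 1
Total steps = 60

60 steps


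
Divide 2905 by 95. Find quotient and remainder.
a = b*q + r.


2905 = 95 * 30 + 55
Check: 2850 + 55 = 2905

q = 30, r = 55


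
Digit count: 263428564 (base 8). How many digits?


263428564 in base 8 = 1754714724
Number of digits = 10

10 digits (base 8)


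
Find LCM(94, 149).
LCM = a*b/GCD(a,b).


GCD(94, 149) = 1
LCM = 94*149/1 = 14006/1 = 14006

LCM = 14006


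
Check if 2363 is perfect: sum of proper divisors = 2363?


Proper divisors of 2363: 1, 17, 139
Sum = 1 + 17 + 139 = 157

No, 2363 is not perfect (157 ≠ 2363)


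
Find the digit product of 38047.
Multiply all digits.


3 × 8 × 0 × 4 × 7 = 0


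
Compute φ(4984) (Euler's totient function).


4984 = 2^3 × 7 × 89
Prime factors: 2, 7, 89
φ(4984) = 4984 × (1-1/2) × (1-1/7) × (1-1/89)
= 4984 × 1/2 × 6/7 × 88/89 = 2112

φ(4984) = 2112


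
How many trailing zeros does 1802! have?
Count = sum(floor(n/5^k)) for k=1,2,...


floor(1802/5) = 360
floor(1802/25) = 72
floor(1802/125) = 14
floor(1802/625) = 2
Total = 448

448 trailing zeros


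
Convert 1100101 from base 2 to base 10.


1100101 (base 2) = 101 (decimal)
101 (decimal) = 101 (base 10)


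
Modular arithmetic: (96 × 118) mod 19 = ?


96 × 118 = 11328
11328 mod 19 = 4


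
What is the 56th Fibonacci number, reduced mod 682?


F(k) mod 682 for k=1..56:
1, 1, 2, 3, 5, 8, 13, 21, 34, 55, 89, 144, 233, 377, 610, 305, 233, 538, 89, 627, 34, 661, 13, 674, 5, 679, 2, 681, 1, 0, 1, 1, 2, 3, 5, 8, 13, 21, 34, 55, 89, 144, 233, 377, 610, 305, 233, 538, 89, 627, 34, 661, 13, 674, 5, 679
F(56) mod 682 = 679


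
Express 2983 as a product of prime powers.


2983 / 19 = 157
157 / 157 = 1
2983 = 19 × 157


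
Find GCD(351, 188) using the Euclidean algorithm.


351 = 1 * 188 + 163
188 = 1 * 163 + 25
163 = 6 * 25 + 13
25 = 1 * 13 + 12
13 = 1 * 12 + 1
12 = 12 * 1 + 0
GCD = 1


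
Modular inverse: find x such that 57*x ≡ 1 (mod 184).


Use the extended Euclidean algorithm on (184, 57); each row r = 184*s + 57*t:
r=184, s=1, t=0
r=57, s=0, t=1
q=3: r=13, s=1, t=-3   [184*(1) + 57*(-3) = 13]
q=4: r=5, s=-4, t=13   [184*(-4) + 57*(13) = 5]
q=2: r=3, s=9, t=-29   [184*(9) + 57*(-29) = 3]
q=1: r=2, s=-13, t=42   [184*(-13) + 57*(42) = 2]
q=1: r=1, s=22, t=-71   [184*(22) + 57*(-71) = 1]
q=2: r=0, s=-57, t=184   [184*(-57) + 57*(184) = 0]
GCD = 1 with t = -71, so 57*(-71) ≡ 1 (mod 184)
Inverse = -71 mod 184 = 113
Check: 57 * 113 = 6441 ≡ 1 (mod 184)

57^(-1) ≡ 113 (mod 184)


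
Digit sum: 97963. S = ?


9 + 7 + 9 + 6 + 3 = 34


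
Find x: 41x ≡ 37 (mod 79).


GCD(41, 79) = 1, unique solution
a^(-1) mod 79 = 27
x = 27 * 37 mod 79 = 51

x ≡ 51 (mod 79)


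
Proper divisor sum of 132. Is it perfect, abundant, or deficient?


Proper divisors: 1, 2, 3, 4, 6, 11, 12, 22, 33, 44, 66
Sum = 1 + 2 + 3 + 4 + 6 + 11 + 12 + 22 + 33 + 44 + 66 = 204
204 > 132 → abundant

s(132) = 204 (abundant)


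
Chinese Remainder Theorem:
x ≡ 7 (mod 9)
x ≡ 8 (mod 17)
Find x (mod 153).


M = 9*17 = 153
M1 = M/9 = 17, M2 = M/17 = 9
M1^(-1) mod 9 = 8, M2^(-1) mod 17 = 2
x = 7*17*8 + 8*9*2 = 1096
1096 mod 153 = 25
Check: 25 mod 9 = 7 ✓, 25 mod 17 = 8 ✓

x ≡ 25 (mod 153)


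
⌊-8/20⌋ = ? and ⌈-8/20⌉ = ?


-8/20 = -0.4000
floor = -1
ceil = 0

floor = -1, ceil = 0


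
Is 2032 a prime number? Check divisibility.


2032 / 2 = 1016 (exact division)
2032 is NOT prime.

No, 2032 is not prime


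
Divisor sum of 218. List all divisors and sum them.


Divisors of 218: 1, 2, 109, 218
Sum = 1 + 2 + 109 + 218 = 330

σ(218) = 330


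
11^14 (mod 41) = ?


11^1 mod 41 = 11
11^2 mod 41 = 39
11^3 mod 41 = 19
11^4 mod 41 = 4
11^5 mod 41 = 3
11^6 mod 41 = 33
11^7 mod 41 = 35
11^8 mod 41 = 16
11^9 mod 41 = 12
11^10 mod 41 = 9
11^11 mod 41 = 17
11^12 mod 41 = 23
11^13 mod 41 = 7
11^14 mod 41 = 36


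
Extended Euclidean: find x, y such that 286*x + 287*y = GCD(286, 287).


Tabular extended Euclidean (each row: r = 286*s + 287*t):
r=286, s=1, t=0
r=287, s=0, t=1
q=0: r=286, s=1, t=0   [286*(1) + 287*(0) = 286]
q=1: r=1, s=-1, t=1   [286*(-1) + 287*(1) = 1]
q=286: r=0, s=287, t=-286   [286*(287) + 287*(-286) = 0]
GCD = 1; from the row with r=1: x=-1, y=1
Check: 286*(-1) + 287*(1) = -286 + 287 = 1

GCD = 1, x = -1, y = 1


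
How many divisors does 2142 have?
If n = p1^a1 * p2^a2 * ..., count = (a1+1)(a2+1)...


2142 = 2^1 × 3^2 × 7^1 × 17^1
d(2142) = (1+1) × (2+1) × (1+1) × (1+1) = 24

24 divisors


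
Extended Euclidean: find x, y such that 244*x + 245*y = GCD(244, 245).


Tabular extended Euclidean (each row: r = 244*s + 245*t):
r=244, s=1, t=0
r=245, s=0, t=1
q=0: r=244, s=1, t=0   [244*(1) + 245*(0) = 244]
q=1: r=1, s=-1, t=1   [244*(-1) + 245*(1) = 1]
q=244: r=0, s=245, t=-244   [244*(245) + 245*(-244) = 0]
GCD = 1; from the row with r=1: x=-1, y=1
Check: 244*(-1) + 245*(1) = -244 + 245 = 1

GCD = 1, x = -1, y = 1


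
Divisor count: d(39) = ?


39 = 3^1 × 13^1
d(39) = (1+1) × (1+1) = 4

4 divisors


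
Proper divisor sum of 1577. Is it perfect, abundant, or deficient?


Proper divisors: 1, 19, 83
Sum = 1 + 19 + 83 = 103
103 < 1577 → deficient

s(1577) = 103 (deficient)


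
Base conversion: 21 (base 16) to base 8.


21 (base 16) = 33 (decimal)
33 (decimal) = 41 (base 8)


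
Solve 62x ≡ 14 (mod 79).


GCD(62, 79) = 1, unique solution
a^(-1) mod 79 = 65
x = 65 * 14 mod 79 = 41

x ≡ 41 (mod 79)


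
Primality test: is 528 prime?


528 / 2 = 264 (exact division)
528 is NOT prime.

No, 528 is not prime


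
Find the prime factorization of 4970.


4970 / 2 = 2485
2485 / 5 = 497
497 / 7 = 71
71 / 71 = 1
4970 = 2 × 5 × 7 × 71


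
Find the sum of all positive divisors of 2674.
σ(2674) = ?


Divisors of 2674: 1, 2, 7, 14, 191, 382, 1337, 2674
Sum = 1 + 2 + 7 + 14 + 191 + 382 + 1337 + 2674 = 4608

σ(2674) = 4608


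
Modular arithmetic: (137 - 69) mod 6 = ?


137 - 69 = 68
68 mod 6 = 2


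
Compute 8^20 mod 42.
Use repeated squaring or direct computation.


8^1 mod 42 = 8
8^2 mod 42 = 22
8^3 mod 42 = 8
8^4 mod 42 = 22
8^5 mod 42 = 8
8^6 mod 42 = 22
8^7 mod 42 = 8
8^8 mod 42 = 22
8^9 mod 42 = 8
8^10 mod 42 = 22
8^11 mod 42 = 8
8^12 mod 42 = 22
8^13 mod 42 = 8
8^14 mod 42 = 22
8^15 mod 42 = 8
8^16 mod 42 = 22
8^17 mod 42 = 8
8^18 mod 42 = 22
8^19 mod 42 = 8
8^20 mod 42 = 22


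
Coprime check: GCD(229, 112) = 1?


Euclidean algorithm:
229 = 2 * 112 + 5
112 = 22 * 5 + 2
5 = 2 * 2 + 1
2 = 2 * 1 + 0
GCD(229, 112) = 1

Yes, coprime (GCD = 1)


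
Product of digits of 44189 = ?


4 × 4 × 1 × 8 × 9 = 1152


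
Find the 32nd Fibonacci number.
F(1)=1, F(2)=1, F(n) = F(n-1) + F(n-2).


Sequence: 1, 1, 2, 3, 5, 8, 13, 21, 34, 55, 89, 144, 233, 377, 610, 987, 1597, 2584, 4181, 6765, 10946, 17711, 28657, 46368, 75025, 121393, 196418, 317811, 514229, 832040, 1346269, 2178309
F(32) = 2178309


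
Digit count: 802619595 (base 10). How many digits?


802619595 has 9 digits in base 10
floor(log10(802619595)) + 1 = floor(8.9045) + 1 = 9

9 digits (base 10)


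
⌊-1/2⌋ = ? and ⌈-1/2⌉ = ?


-1/2 = -0.5000
floor = -1
ceil = 0

floor = -1, ceil = 0


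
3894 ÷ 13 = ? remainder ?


3894 = 13 * 299 + 7
Check: 3887 + 7 = 3894

q = 299, r = 7


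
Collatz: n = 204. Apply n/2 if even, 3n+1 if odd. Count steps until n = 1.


204 → 102 → 51 → 154 → 77 → 232 → 116 → 58 → 29 → 88 → 44 → 22 → 11 → 34 → 17 → 52 → 26 → 13 → 40 → 20 → 10 → 5 → 16 → 8 → 4 → 2 → 1
Total steps = 26

26 steps


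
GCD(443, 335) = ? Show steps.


443 = 1 * 335 + 108
335 = 3 * 108 + 11
108 = 9 * 11 + 9
11 = 1 * 9 + 2
9 = 4 * 2 + 1
2 = 2 * 1 + 0
GCD = 1


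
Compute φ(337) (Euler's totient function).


337 = 337
Prime factors: 337
φ(337) = 337 × (1-1/337)
= 337 × 336/337 = 336

φ(337) = 336


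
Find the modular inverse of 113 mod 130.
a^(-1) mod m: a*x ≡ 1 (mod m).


Use the extended Euclidean algorithm on (130, 113); each row r = 130*s + 113*t:
r=130, s=1, t=0
r=113, s=0, t=1
q=1: r=17, s=1, t=-1   [130*(1) + 113*(-1) = 17]
q=6: r=11, s=-6, t=7   [130*(-6) + 113*(7) = 11]
q=1: r=6, s=7, t=-8   [130*(7) + 113*(-8) = 6]
q=1: r=5, s=-13, t=15   [130*(-13) + 113*(15) = 5]
q=1: r=1, s=20, t=-23   [130*(20) + 113*(-23) = 1]
q=5: r=0, s=-113, t=130   [130*(-113) + 113*(130) = 0]
GCD = 1 with t = -23, so 113*(-23) ≡ 1 (mod 130)
Inverse = -23 mod 130 = 107
Check: 113 * 107 = 12091 ≡ 1 (mod 130)

113^(-1) ≡ 107 (mod 130)


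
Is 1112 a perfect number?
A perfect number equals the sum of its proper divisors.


Proper divisors of 1112: 1, 2, 4, 8, 139, 278, 556
Sum = 1 + 2 + 4 + 8 + 139 + 278 + 556 = 988

No, 1112 is not perfect (988 ≠ 1112)


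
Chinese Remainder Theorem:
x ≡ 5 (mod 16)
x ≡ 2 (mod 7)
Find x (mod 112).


M = 16*7 = 112
M1 = M/16 = 7, M2 = M/7 = 16
M1^(-1) mod 16 = 7, M2^(-1) mod 7 = 4
x = 5*7*7 + 2*16*4 = 373
373 mod 112 = 37
Check: 37 mod 16 = 5 ✓, 37 mod 7 = 2 ✓

x ≡ 37 (mod 112)


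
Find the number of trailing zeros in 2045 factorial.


floor(2045/5) = 409
floor(2045/25) = 81
floor(2045/125) = 16
floor(2045/625) = 3
Total = 509

509 trailing zeros


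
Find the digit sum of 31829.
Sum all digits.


3 + 1 + 8 + 2 + 9 = 23


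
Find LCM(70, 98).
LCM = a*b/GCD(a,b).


GCD(70, 98) = 14
LCM = 70*98/14 = 6860/14 = 490

LCM = 490


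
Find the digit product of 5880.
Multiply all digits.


5 × 8 × 8 × 0 = 0


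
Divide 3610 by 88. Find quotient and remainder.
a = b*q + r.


3610 = 88 * 41 + 2
Check: 3608 + 2 = 3610

q = 41, r = 2


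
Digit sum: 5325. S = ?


5 + 3 + 2 + 5 = 15


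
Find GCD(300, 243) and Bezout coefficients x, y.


Tabular extended Euclidean (each row: r = 300*s + 243*t):
r=300, s=1, t=0
r=243, s=0, t=1
q=1: r=57, s=1, t=-1   [300*(1) + 243*(-1) = 57]
q=4: r=15, s=-4, t=5   [300*(-4) + 243*(5) = 15]
q=3: r=12, s=13, t=-16   [300*(13) + 243*(-16) = 12]
q=1: r=3, s=-17, t=21   [300*(-17) + 243*(21) = 3]
q=4: r=0, s=81, t=-100   [300*(81) + 243*(-100) = 0]
GCD = 3; from the row with r=3: x=-17, y=21
Check: 300*(-17) + 243*(21) = -5100 + 5103 = 3

GCD = 3, x = -17, y = 21
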